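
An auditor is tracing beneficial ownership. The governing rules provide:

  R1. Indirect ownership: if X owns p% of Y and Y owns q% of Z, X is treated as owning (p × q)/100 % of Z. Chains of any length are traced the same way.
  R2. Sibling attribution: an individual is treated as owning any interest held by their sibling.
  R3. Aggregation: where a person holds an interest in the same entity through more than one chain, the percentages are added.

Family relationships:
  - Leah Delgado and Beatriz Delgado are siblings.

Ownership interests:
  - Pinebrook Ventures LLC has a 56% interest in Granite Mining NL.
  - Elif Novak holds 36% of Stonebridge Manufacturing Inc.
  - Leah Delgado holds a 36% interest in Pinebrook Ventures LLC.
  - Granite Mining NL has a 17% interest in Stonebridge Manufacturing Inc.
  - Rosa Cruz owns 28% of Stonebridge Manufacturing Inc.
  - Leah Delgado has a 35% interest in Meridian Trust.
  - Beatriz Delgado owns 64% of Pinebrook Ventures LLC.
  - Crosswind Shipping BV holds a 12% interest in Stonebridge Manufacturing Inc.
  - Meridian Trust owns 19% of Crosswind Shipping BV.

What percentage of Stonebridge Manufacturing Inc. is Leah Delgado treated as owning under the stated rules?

10.318%

By sibling attribution (R2), Leah Delgado is treated as also owning Beatriz Delgado's interest in Pinebrook Ventures LLC, giving 36% + 64% = 100%.
Chain via Meridian Trust → Crosswind Shipping BV (R1): 35% × 19% × 12% = 0.798% of Stonebridge Manufacturing Inc.
Chain via Pinebrook Ventures LLC → Granite Mining NL (R1): 100% × 56% × 17% = 9.52% of Stonebridge Manufacturing Inc.
Aggregating (R3): 0.798% + 9.52% = 10.318%.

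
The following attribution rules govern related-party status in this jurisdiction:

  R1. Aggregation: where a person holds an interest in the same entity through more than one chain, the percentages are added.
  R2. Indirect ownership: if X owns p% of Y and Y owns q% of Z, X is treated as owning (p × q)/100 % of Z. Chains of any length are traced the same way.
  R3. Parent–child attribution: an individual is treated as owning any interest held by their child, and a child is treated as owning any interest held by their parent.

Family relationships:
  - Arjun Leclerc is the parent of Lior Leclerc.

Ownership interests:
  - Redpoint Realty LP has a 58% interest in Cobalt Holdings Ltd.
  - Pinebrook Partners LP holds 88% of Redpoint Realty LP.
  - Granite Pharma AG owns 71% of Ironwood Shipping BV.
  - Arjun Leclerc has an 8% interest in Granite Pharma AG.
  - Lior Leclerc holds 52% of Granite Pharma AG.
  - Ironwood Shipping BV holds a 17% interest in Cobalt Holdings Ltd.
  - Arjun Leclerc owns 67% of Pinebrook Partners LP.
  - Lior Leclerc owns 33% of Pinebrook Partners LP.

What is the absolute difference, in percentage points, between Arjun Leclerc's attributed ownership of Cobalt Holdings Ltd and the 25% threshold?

By parent–child attribution (R3), Arjun Leclerc is treated as also owning Lior Leclerc's interest in Pinebrook Partners LP, giving 67% + 33% = 100%.
By parent–child attribution (R3), Arjun Leclerc is treated as also owning Lior Leclerc's interest in Granite Pharma AG, giving 8% + 52% = 60%.
Chain via Pinebrook Partners LP → Redpoint Realty LP (R2): 100% × 88% × 58% = 51.04% of Cobalt Holdings Ltd.
Chain via Granite Pharma AG → Ironwood Shipping BV (R2): 60% × 71% × 17% = 7.242% of Cobalt Holdings Ltd.
Aggregating (R1): 51.04% + 7.242% = 58.282%.
58.282% exceeds the 25% threshold by 33.282 percentage points.

33.282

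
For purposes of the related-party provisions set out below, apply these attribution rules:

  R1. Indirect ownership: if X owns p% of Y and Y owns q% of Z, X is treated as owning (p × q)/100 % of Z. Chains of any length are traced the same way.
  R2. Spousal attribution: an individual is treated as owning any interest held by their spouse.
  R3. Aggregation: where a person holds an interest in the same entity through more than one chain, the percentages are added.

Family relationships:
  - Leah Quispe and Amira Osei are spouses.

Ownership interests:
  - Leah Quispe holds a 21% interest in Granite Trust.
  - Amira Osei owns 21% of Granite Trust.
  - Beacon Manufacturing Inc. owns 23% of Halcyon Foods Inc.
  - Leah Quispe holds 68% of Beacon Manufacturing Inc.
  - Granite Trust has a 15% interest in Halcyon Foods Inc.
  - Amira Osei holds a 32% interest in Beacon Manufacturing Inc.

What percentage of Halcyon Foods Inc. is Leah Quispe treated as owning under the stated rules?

By spousal attribution (R2), Leah Quispe is treated as also owning Amira Osei's interest in Granite Trust, giving 21% + 21% = 42%.
By spousal attribution (R2), Leah Quispe is treated as also owning Amira Osei's interest in Beacon Manufacturing Inc, giving 68% + 32% = 100%.
Chain via Granite Trust (R1): 42% × 15% = 6.3% of Halcyon Foods Inc.
Chain via Beacon Manufacturing Inc. (R1): 100% × 23% = 23% of Halcyon Foods Inc.
Aggregating (R3): 6.3% + 23% = 29.3%.

29.3%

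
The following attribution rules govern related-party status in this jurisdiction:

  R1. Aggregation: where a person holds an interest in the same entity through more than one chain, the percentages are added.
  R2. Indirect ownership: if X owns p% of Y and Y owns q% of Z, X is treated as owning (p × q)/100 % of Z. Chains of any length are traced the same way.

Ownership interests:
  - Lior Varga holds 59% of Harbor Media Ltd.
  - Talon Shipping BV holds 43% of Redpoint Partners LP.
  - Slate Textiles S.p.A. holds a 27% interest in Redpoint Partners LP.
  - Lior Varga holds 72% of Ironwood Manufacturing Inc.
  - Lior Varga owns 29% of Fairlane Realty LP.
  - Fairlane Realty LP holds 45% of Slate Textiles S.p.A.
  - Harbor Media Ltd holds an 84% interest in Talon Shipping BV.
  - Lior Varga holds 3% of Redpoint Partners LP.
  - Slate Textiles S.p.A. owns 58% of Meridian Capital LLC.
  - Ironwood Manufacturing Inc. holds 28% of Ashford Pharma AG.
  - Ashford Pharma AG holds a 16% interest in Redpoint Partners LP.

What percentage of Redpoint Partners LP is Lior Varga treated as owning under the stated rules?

Chain via Ironwood Manufacturing Inc. → Ashford Pharma AG (R2): 72% × 28% × 16% = 3.2256% of Redpoint Partners LP.
Chain via Harbor Media Ltd → Talon Shipping BV (R2): 59% × 84% × 43% = 21.3108% of Redpoint Partners LP.
Chain via Fairlane Realty LP → Slate Textiles S.p.A. (R2): 29% × 45% × 27% = 3.5235% of Redpoint Partners LP.
Direct interest in Redpoint Partners LP: 3%.
Aggregating (R1): 3.2256% + 21.3108% + 3.5235% + 3% = 31.0599%.

31.0599%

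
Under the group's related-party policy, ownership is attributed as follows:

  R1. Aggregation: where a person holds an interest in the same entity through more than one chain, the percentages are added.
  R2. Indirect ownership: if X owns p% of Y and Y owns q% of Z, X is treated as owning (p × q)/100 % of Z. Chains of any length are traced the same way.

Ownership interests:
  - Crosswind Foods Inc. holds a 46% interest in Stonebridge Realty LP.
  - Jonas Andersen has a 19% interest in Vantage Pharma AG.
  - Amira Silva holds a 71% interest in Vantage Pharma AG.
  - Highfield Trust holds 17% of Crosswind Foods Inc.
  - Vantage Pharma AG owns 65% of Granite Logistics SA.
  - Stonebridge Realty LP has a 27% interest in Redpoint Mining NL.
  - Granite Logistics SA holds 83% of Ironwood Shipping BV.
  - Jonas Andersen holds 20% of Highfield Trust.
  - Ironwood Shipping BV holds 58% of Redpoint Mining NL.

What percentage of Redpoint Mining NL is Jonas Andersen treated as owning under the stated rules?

6.36757%

Chain via Highfield Trust → Crosswind Foods Inc. → Stonebridge Realty LP (R2): 20% × 17% × 46% × 27% = 0.42228% of Redpoint Mining NL.
Chain via Vantage Pharma AG → Granite Logistics SA → Ironwood Shipping BV (R2): 19% × 65% × 83% × 58% = 5.94529% of Redpoint Mining NL.
Aggregating (R1): 0.42228% + 5.94529% = 6.36757%.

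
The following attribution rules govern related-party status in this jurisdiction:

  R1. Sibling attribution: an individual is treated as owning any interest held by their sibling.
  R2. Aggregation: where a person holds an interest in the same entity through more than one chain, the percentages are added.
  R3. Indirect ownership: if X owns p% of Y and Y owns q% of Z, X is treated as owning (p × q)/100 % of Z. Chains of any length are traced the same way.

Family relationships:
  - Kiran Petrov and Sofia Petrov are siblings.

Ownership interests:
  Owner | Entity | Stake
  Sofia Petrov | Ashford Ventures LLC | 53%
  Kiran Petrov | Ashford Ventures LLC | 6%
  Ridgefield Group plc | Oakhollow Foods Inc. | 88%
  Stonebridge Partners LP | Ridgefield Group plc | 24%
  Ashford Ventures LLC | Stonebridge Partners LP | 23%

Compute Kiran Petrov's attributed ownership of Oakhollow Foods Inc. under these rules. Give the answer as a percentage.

2.865984%

By sibling attribution (R1), Kiran Petrov is treated as also owning Sofia Petrov's interest in Ashford Ventures LLC, giving 6% + 53% = 59%.
Chain via Ashford Ventures LLC → Stonebridge Partners LP → Ridgefield Group plc (R3): 59% × 23% × 24% × 88% = 2.865984% of Oakhollow Foods Inc.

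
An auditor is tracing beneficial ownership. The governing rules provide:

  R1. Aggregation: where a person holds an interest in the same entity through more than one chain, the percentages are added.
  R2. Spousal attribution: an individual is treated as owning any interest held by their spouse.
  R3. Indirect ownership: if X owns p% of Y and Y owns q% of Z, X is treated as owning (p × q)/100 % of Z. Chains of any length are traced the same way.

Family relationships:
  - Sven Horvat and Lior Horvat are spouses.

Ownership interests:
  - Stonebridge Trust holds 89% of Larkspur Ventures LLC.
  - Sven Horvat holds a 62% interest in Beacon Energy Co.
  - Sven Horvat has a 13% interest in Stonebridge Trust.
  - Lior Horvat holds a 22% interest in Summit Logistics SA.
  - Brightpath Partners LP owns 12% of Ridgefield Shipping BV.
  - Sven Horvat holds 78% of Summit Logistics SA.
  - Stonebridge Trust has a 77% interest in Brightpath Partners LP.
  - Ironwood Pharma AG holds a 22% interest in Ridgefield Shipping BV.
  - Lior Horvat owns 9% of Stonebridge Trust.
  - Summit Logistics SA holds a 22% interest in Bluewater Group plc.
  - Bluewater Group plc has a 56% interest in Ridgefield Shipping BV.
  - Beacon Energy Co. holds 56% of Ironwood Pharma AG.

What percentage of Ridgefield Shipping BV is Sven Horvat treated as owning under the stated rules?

By spousal attribution (R2), Sven Horvat is treated as also owning Lior Horvat's interest in Stonebridge Trust, giving 13% + 9% = 22%.
By spousal attribution (R2), Sven Horvat is treated as also owning Lior Horvat's interest in Summit Logistics SA, giving 78% + 22% = 100%.
Chain via Beacon Energy Co. → Ironwood Pharma AG (R3): 62% × 56% × 22% = 7.6384% of Ridgefield Shipping BV.
Chain via Stonebridge Trust → Brightpath Partners LP (R3): 22% × 77% × 12% = 2.0328% of Ridgefield Shipping BV.
Chain via Summit Logistics SA → Bluewater Group plc (R3): 100% × 22% × 56% = 12.32% of Ridgefield Shipping BV.
Aggregating (R1): 7.6384% + 2.0328% + 12.32% = 21.9912%.

21.9912%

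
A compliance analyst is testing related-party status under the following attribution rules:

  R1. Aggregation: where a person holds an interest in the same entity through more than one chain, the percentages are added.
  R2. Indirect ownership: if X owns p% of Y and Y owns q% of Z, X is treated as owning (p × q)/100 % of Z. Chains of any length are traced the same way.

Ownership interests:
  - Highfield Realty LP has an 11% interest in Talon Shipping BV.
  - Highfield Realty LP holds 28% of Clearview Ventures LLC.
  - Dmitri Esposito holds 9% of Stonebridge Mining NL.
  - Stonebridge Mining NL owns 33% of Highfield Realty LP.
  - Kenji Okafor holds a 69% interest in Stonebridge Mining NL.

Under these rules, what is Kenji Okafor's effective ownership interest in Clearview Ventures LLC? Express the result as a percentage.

6.3756%

Chain via Stonebridge Mining NL → Highfield Realty LP (R2): 69% × 33% × 28% = 6.3756% of Clearview Ventures LLC.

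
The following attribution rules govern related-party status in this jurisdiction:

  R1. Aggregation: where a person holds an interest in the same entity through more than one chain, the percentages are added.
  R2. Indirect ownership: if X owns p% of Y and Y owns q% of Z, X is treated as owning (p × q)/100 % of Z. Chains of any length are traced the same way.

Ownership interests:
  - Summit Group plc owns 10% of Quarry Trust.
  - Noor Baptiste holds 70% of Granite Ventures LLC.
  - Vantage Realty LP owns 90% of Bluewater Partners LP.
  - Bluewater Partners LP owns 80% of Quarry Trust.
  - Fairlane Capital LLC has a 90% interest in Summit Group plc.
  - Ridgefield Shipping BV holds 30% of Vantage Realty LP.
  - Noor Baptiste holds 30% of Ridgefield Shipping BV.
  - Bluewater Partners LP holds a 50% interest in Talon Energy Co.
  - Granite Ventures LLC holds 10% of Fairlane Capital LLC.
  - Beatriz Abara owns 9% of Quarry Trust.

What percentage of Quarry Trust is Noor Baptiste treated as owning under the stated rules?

Chain via Ridgefield Shipping BV → Vantage Realty LP → Bluewater Partners LP (R2): 30% × 30% × 90% × 80% = 6.48% of Quarry Trust.
Chain via Granite Ventures LLC → Fairlane Capital LLC → Summit Group plc (R2): 70% × 10% × 90% × 10% = 0.63% of Quarry Trust.
Aggregating (R1): 6.48% + 0.63% = 7.11%.

7.11%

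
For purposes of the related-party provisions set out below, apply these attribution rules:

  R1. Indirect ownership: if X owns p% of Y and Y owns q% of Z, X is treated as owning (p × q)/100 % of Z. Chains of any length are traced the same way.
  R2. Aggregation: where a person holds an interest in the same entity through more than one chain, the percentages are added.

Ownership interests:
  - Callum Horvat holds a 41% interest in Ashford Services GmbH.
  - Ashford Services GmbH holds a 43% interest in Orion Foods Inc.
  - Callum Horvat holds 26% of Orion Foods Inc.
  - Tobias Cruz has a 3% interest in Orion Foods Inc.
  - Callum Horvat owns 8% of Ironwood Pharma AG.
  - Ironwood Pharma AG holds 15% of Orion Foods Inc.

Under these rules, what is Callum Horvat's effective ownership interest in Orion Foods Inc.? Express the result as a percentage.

44.83%

Chain via Ironwood Pharma AG (R1): 8% × 15% = 1.2% of Orion Foods Inc.
Chain via Ashford Services GmbH (R1): 41% × 43% = 17.63% of Orion Foods Inc.
Direct interest in Orion Foods Inc: 26%.
Aggregating (R2): 1.2% + 17.63% + 26% = 44.83%.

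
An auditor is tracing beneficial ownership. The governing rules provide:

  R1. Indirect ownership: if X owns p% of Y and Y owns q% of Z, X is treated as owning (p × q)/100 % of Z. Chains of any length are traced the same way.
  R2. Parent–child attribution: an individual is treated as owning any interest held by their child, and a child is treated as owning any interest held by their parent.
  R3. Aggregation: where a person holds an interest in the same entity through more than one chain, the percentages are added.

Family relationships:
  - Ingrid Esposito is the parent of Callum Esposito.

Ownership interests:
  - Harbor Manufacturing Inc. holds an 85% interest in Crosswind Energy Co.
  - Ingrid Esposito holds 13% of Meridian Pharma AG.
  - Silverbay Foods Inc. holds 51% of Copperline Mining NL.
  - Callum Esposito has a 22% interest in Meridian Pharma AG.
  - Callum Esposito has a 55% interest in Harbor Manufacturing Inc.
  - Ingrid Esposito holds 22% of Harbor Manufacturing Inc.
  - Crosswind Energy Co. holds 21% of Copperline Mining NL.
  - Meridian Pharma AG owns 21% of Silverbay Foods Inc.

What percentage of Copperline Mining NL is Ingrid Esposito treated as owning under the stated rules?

17.493%

By parent–child attribution (R2), Ingrid Esposito is treated as also owning Callum Esposito's interest in Harbor Manufacturing Inc, giving 22% + 55% = 77%.
By parent–child attribution (R2), Ingrid Esposito is treated as also owning Callum Esposito's interest in Meridian Pharma AG, giving 13% + 22% = 35%.
Chain via Harbor Manufacturing Inc. → Crosswind Energy Co. (R1): 77% × 85% × 21% = 13.7445% of Copperline Mining NL.
Chain via Meridian Pharma AG → Silverbay Foods Inc. (R1): 35% × 21% × 51% = 3.7485% of Copperline Mining NL.
Aggregating (R3): 13.7445% + 3.7485% = 17.493%.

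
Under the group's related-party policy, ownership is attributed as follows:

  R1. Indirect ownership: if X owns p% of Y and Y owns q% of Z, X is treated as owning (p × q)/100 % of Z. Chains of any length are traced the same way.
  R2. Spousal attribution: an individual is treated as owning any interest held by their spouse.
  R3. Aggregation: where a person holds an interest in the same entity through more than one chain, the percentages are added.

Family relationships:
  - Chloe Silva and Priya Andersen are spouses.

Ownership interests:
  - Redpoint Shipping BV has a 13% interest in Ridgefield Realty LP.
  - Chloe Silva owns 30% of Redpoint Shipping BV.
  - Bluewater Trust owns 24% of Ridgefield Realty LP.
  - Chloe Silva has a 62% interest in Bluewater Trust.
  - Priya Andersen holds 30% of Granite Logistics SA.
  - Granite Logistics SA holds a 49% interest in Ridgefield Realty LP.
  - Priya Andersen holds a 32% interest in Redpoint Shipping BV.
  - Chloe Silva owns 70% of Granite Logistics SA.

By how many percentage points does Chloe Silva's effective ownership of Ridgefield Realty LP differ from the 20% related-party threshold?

51.94

By spousal attribution (R2), Chloe Silva is treated as also owning Priya Andersen's interest in Granite Logistics SA, giving 70% + 30% = 100%.
By spousal attribution (R2), Chloe Silva is treated as also owning Priya Andersen's interest in Redpoint Shipping BV, giving 30% + 32% = 62%.
Chain via Granite Logistics SA (R1): 100% × 49% = 49% of Ridgefield Realty LP.
Chain via Redpoint Shipping BV (R1): 62% × 13% = 8.06% of Ridgefield Realty LP.
Chain via Bluewater Trust (R1): 62% × 24% = 14.88% of Ridgefield Realty LP.
Aggregating (R3): 49% + 8.06% + 14.88% = 71.94%.
71.94% exceeds the 20% threshold by 51.94 percentage points.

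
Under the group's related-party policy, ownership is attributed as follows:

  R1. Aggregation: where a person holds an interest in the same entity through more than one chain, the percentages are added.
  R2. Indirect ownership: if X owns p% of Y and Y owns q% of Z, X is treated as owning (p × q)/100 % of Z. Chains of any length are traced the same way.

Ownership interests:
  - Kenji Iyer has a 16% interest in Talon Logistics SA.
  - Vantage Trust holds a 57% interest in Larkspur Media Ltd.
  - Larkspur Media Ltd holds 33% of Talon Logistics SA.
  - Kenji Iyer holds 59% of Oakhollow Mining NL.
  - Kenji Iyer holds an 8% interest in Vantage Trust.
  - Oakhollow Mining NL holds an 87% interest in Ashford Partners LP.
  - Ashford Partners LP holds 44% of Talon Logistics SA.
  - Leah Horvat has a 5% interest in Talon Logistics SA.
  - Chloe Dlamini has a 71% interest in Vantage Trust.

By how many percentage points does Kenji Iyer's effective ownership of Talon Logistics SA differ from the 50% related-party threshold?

9.91

Chain via Oakhollow Mining NL → Ashford Partners LP (R2): 59% × 87% × 44% = 22.5852% of Talon Logistics SA.
Chain via Vantage Trust → Larkspur Media Ltd (R2): 8% × 57% × 33% = 1.5048% of Talon Logistics SA.
Direct interest in Talon Logistics SA: 16%.
Aggregating (R1): 22.5852% + 1.5048% + 16% = 40.09%.
40.09% falls short of the 50% threshold by 9.91 percentage points.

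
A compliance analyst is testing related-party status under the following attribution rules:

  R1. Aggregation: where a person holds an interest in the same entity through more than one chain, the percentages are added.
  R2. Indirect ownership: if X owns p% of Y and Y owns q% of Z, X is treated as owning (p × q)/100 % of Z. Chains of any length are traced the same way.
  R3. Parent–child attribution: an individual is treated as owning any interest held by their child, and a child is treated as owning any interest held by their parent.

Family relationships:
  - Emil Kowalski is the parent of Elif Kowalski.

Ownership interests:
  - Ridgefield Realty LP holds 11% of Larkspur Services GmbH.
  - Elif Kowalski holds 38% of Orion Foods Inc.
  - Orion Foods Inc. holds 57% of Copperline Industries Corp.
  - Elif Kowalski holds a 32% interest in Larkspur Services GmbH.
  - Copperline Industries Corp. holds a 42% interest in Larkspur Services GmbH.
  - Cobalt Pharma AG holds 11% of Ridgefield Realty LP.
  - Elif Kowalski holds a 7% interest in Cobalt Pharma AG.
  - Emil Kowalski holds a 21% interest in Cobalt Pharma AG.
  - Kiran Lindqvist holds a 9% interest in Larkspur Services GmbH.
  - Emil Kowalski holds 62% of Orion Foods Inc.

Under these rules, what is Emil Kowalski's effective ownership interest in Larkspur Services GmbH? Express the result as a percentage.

56.2788%

By parent–child attribution (R3), Emil Kowalski is treated as also owning Elif Kowalski's interest in Orion Foods Inc, giving 62% + 38% = 100%.
By parent–child attribution (R3), Emil Kowalski is treated as also owning Elif Kowalski's interest in Cobalt Pharma AG, giving 21% + 7% = 28%.
By parent–child attribution (R3), Emil Kowalski is treated as owning Elif Kowalski's 32% interest in Larkspur Services GmbH.
Chain via Orion Foods Inc. → Copperline Industries Corp. (R2): 100% × 57% × 42% = 23.94% of Larkspur Services GmbH.
Chain via Cobalt Pharma AG → Ridgefield Realty LP (R2): 28% × 11% × 11% = 0.3388% of Larkspur Services GmbH.
Direct interest in Larkspur Services GmbH: 32%.
Aggregating (R1): 23.94% + 0.3388% + 32% = 56.2788%.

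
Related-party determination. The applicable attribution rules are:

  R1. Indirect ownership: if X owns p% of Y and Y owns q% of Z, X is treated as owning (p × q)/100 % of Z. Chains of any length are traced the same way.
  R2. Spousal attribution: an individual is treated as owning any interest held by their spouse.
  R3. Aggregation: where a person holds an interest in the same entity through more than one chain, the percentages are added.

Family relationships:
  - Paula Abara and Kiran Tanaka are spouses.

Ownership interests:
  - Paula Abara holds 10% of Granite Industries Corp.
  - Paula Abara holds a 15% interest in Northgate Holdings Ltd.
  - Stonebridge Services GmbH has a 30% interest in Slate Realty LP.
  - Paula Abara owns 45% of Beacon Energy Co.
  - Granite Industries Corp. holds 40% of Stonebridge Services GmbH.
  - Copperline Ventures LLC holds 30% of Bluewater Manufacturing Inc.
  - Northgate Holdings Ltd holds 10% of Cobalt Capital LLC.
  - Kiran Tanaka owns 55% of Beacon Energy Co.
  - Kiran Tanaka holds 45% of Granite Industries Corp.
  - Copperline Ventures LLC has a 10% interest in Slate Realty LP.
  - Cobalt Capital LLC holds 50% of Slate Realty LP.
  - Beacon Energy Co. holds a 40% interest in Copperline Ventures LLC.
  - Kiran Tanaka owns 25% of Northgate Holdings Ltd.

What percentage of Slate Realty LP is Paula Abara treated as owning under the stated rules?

By spousal attribution (R2), Paula Abara is treated as also owning Kiran Tanaka's interest in Granite Industries Corp, giving 10% + 45% = 55%.
By spousal attribution (R2), Paula Abara is treated as also owning Kiran Tanaka's interest in Beacon Energy Co, giving 45% + 55% = 100%.
By spousal attribution (R2), Paula Abara is treated as also owning Kiran Tanaka's interest in Northgate Holdings Ltd, giving 15% + 25% = 40%.
Chain via Granite Industries Corp. → Stonebridge Services GmbH (R1): 55% × 40% × 30% = 6.6% of Slate Realty LP.
Chain via Beacon Energy Co. → Copperline Ventures LLC (R1): 100% × 40% × 10% = 4% of Slate Realty LP.
Chain via Northgate Holdings Ltd → Cobalt Capital LLC (R1): 40% × 10% × 50% = 2% of Slate Realty LP.
Aggregating (R3): 6.6% + 4% + 2% = 12.6%.

12.6%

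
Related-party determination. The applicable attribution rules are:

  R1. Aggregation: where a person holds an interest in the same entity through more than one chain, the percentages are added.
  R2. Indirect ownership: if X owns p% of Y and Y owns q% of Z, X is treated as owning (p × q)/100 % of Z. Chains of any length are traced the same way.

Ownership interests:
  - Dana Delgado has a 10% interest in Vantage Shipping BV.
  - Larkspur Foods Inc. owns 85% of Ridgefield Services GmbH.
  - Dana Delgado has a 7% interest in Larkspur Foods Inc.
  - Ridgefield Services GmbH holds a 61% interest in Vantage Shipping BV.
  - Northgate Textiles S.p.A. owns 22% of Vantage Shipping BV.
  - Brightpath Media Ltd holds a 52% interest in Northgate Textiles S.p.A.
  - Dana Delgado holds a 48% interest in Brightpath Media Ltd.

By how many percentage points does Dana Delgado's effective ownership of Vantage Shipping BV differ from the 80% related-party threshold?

Chain via Brightpath Media Ltd → Northgate Textiles S.p.A. (R2): 48% × 52% × 22% = 5.4912% of Vantage Shipping BV.
Chain via Larkspur Foods Inc. → Ridgefield Services GmbH (R2): 7% × 85% × 61% = 3.6295% of Vantage Shipping BV.
Direct interest in Vantage Shipping BV: 10%.
Aggregating (R1): 5.4912% + 3.6295% + 10% = 19.1207%.
19.1207% falls short of the 80% threshold by 60.8793 percentage points.

60.8793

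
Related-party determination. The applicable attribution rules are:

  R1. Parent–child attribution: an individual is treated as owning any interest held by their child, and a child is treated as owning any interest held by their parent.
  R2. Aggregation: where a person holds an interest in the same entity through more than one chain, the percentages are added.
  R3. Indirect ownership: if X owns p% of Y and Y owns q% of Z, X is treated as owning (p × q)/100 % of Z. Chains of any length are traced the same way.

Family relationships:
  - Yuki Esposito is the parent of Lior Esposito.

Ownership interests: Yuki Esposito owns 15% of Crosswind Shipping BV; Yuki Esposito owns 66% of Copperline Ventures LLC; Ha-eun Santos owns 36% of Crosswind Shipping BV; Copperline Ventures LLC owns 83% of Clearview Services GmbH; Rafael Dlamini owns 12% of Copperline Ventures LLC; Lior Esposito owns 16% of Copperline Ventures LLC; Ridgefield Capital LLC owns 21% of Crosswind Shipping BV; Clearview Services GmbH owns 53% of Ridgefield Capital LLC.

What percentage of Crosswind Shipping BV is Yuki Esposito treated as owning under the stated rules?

By parent–child attribution (R1), Yuki Esposito is treated as also owning Lior Esposito's interest in Copperline Ventures LLC, giving 66% + 16% = 82%.
Chain via Copperline Ventures LLC → Clearview Services GmbH → Ridgefield Capital LLC (R3): 82% × 83% × 53% × 21% = 7.575078% of Crosswind Shipping BV.
Direct interest in Crosswind Shipping BV: 15%.
Aggregating (R2): 7.575078% + 15% = 22.575078%.

22.575078%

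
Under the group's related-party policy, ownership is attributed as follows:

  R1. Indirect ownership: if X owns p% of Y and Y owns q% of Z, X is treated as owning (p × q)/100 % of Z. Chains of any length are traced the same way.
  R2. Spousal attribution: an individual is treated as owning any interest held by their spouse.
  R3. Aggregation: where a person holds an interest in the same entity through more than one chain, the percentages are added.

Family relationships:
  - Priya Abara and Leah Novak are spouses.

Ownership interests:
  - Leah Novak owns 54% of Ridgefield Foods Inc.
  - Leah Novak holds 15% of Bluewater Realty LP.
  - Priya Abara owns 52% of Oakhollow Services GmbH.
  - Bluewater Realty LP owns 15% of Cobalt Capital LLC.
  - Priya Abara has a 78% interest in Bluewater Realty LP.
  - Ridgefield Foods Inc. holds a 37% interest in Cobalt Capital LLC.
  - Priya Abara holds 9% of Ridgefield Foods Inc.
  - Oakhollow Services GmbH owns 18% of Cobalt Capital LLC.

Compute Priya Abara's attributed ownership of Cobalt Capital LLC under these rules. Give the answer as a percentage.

By spousal attribution (R2), Priya Abara is treated as also owning Leah Novak's interest in Ridgefield Foods Inc, giving 9% + 54% = 63%.
By spousal attribution (R2), Priya Abara is treated as also owning Leah Novak's interest in Bluewater Realty LP, giving 78% + 15% = 93%.
Chain via Oakhollow Services GmbH (R1): 52% × 18% = 9.36% of Cobalt Capital LLC.
Chain via Ridgefield Foods Inc. (R1): 63% × 37% = 23.31% of Cobalt Capital LLC.
Chain via Bluewater Realty LP (R1): 93% × 15% = 13.95% of Cobalt Capital LLC.
Aggregating (R3): 9.36% + 23.31% + 13.95% = 46.62%.

46.62%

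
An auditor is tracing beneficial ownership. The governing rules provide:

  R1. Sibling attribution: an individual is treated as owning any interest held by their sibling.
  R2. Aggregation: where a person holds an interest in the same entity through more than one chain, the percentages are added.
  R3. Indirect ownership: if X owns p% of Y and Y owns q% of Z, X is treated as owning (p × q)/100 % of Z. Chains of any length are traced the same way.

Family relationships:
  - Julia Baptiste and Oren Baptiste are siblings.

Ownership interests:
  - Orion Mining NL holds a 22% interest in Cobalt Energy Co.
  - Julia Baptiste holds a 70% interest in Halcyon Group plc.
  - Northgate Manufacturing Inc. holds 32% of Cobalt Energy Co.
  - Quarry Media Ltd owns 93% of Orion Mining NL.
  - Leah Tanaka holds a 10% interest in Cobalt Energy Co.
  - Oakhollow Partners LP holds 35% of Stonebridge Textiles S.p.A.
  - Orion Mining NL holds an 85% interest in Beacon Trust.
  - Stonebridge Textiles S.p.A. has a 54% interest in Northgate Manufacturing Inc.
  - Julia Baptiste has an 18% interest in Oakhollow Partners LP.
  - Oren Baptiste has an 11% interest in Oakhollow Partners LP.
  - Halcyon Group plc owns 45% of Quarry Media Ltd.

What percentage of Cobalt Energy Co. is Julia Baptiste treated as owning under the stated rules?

8.19882%

By sibling attribution (R1), Julia Baptiste is treated as also owning Oren Baptiste's interest in Oakhollow Partners LP, giving 18% + 11% = 29%.
Chain via Halcyon Group plc → Quarry Media Ltd → Orion Mining NL (R3): 70% × 45% × 93% × 22% = 6.4449% of Cobalt Energy Co.
Chain via Oakhollow Partners LP → Stonebridge Textiles S.p.A. → Northgate Manufacturing Inc. (R3): 29% × 35% × 54% × 32% = 1.75392% of Cobalt Energy Co.
Aggregating (R2): 6.4449% + 1.75392% = 8.19882%.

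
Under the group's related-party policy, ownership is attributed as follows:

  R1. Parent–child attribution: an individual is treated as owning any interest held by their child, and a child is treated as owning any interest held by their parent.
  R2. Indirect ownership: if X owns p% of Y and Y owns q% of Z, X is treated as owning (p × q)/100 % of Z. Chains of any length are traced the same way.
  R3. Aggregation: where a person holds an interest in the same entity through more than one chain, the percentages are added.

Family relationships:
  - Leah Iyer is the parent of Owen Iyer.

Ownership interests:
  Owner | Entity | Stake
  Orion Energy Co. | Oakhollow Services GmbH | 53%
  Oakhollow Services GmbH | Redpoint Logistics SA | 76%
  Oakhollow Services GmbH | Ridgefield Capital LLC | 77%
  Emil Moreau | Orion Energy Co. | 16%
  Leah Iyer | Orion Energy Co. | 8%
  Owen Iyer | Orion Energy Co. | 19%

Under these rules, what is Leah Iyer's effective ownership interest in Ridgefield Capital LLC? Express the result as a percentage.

By parent–child attribution (R1), Leah Iyer is treated as also owning Owen Iyer's interest in Orion Energy Co, giving 8% + 19% = 27%.
Chain via Orion Energy Co. → Oakhollow Services GmbH (R2): 27% × 53% × 77% = 11.0187% of Ridgefield Capital LLC.

11.0187%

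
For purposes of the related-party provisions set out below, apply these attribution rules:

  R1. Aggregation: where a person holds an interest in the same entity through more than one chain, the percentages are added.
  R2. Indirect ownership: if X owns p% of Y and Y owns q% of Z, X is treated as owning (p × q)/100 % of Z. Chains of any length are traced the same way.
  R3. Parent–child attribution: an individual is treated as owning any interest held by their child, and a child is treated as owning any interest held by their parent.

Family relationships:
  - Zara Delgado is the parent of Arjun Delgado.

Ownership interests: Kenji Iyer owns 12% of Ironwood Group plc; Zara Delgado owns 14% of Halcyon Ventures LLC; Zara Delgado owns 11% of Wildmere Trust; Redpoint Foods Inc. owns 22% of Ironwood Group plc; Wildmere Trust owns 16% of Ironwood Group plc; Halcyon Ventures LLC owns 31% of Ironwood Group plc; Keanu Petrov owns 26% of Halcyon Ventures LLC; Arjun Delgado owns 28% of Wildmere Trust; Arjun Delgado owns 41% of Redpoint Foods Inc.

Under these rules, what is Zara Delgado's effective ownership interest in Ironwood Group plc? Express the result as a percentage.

By parent–child attribution (R3), Zara Delgado is treated as also owning Arjun Delgado's interest in Wildmere Trust, giving 11% + 28% = 39%.
By parent–child attribution (R3), Zara Delgado is treated as owning Arjun Delgado's 41% interest in Redpoint Foods Inc.
Chain via Wildmere Trust (R2): 39% × 16% = 6.24% of Ironwood Group plc.
Chain via Halcyon Ventures LLC (R2): 14% × 31% = 4.34% of Ironwood Group plc.
Chain via Redpoint Foods Inc. (R2): 41% × 22% = 9.02% of Ironwood Group plc.
Aggregating (R1): 6.24% + 4.34% + 9.02% = 19.6%.

19.6%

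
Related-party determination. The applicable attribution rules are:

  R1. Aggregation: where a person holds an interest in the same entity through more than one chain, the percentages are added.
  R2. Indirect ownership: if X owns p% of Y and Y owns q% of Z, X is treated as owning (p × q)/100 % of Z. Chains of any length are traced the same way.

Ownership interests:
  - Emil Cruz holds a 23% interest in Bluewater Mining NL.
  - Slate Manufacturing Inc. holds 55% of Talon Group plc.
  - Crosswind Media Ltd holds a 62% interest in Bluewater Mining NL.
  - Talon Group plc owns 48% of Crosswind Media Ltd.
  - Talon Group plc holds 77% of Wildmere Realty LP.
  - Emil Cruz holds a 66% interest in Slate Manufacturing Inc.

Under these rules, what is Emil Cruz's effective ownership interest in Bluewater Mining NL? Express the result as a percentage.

33.80288%

Chain via Slate Manufacturing Inc. → Talon Group plc → Crosswind Media Ltd (R2): 66% × 55% × 48% × 62% = 10.80288% of Bluewater Mining NL.
Direct interest in Bluewater Mining NL: 23%.
Aggregating (R1): 10.80288% + 23% = 33.80288%.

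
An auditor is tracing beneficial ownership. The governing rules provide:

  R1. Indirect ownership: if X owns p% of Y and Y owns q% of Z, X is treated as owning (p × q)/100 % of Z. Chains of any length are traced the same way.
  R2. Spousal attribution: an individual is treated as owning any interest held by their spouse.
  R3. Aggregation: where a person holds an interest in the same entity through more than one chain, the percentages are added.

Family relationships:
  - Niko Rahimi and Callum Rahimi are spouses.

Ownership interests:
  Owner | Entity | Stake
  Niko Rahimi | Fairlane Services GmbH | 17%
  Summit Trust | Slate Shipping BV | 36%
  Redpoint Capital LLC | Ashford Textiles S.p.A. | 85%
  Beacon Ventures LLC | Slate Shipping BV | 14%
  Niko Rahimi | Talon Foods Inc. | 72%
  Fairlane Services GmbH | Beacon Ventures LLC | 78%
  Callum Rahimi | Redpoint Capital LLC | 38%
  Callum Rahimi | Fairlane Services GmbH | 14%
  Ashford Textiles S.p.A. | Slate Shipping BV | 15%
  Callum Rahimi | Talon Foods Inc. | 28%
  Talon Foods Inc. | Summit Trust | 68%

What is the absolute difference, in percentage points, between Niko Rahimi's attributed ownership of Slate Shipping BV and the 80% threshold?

47.2898

By spousal attribution (R2), Niko Rahimi is treated as also owning Callum Rahimi's interest in Fairlane Services GmbH, giving 17% + 14% = 31%.
By spousal attribution (R2), Niko Rahimi is treated as also owning Callum Rahimi's interest in Talon Foods Inc, giving 72% + 28% = 100%.
By spousal attribution (R2), Niko Rahimi is treated as owning Callum Rahimi's 38% interest in Redpoint Capital LLC.
Chain via Fairlane Services GmbH → Beacon Ventures LLC (R1): 31% × 78% × 14% = 3.3852% of Slate Shipping BV.
Chain via Talon Foods Inc. → Summit Trust (R1): 100% × 68% × 36% = 24.48% of Slate Shipping BV.
Chain via Redpoint Capital LLC → Ashford Textiles S.p.A. (R1): 38% × 85% × 15% = 4.845% of Slate Shipping BV.
Aggregating (R3): 3.3852% + 24.48% + 4.845% = 32.7102%.
32.7102% falls short of the 80% threshold by 47.2898 percentage points.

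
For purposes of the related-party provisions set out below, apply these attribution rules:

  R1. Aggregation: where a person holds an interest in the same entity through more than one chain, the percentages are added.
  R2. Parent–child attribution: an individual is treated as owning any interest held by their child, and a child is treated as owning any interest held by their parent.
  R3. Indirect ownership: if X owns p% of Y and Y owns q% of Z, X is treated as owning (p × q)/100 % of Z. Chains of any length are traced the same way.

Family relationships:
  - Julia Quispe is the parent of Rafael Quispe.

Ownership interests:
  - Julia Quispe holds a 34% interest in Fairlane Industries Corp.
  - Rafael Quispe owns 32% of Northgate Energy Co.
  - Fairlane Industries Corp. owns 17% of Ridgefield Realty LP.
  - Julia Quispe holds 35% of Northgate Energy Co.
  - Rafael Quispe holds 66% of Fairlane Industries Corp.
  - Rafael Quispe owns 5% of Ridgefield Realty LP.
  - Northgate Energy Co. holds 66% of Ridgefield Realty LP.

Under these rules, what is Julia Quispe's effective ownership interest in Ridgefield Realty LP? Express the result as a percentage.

By parent–child attribution (R2), Julia Quispe is treated as also owning Rafael Quispe's interest in Fairlane Industries Corp, giving 34% + 66% = 100%.
By parent–child attribution (R2), Julia Quispe is treated as also owning Rafael Quispe's interest in Northgate Energy Co, giving 35% + 32% = 67%.
By parent–child attribution (R2), Julia Quispe is treated as owning Rafael Quispe's 5% interest in Ridgefield Realty LP.
Chain via Fairlane Industries Corp. (R3): 100% × 17% = 17% of Ridgefield Realty LP.
Chain via Northgate Energy Co. (R3): 67% × 66% = 44.22% of Ridgefield Realty LP.
Direct interest in Ridgefield Realty LP: 5%.
Aggregating (R1): 17% + 44.22% + 5% = 66.22%.

66.22%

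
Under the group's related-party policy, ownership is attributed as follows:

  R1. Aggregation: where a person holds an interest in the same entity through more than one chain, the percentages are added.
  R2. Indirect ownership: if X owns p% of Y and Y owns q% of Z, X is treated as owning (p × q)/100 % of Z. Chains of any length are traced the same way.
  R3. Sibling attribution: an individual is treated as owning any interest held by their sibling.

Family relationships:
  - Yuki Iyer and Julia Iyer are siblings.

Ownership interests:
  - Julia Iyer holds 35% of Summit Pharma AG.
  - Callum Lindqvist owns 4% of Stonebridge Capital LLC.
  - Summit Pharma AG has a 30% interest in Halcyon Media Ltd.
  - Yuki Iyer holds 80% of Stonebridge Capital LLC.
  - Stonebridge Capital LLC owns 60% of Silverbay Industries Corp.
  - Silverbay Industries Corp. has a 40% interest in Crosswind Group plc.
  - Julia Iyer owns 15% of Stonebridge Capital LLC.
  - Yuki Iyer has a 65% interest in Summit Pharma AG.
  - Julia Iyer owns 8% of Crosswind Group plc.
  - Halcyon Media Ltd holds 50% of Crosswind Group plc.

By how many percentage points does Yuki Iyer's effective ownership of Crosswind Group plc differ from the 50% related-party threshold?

4.2

By sibling attribution (R3), Yuki Iyer is treated as also owning Julia Iyer's interest in Stonebridge Capital LLC, giving 80% + 15% = 95%.
By sibling attribution (R3), Yuki Iyer is treated as also owning Julia Iyer's interest in Summit Pharma AG, giving 65% + 35% = 100%.
By sibling attribution (R3), Yuki Iyer is treated as owning Julia Iyer's 8% interest in Crosswind Group plc.
Chain via Stonebridge Capital LLC → Silverbay Industries Corp. (R2): 95% × 60% × 40% = 22.8% of Crosswind Group plc.
Chain via Summit Pharma AG → Halcyon Media Ltd (R2): 100% × 30% × 50% = 15% of Crosswind Group plc.
Direct interest in Crosswind Group plc: 8%.
Aggregating (R1): 22.8% + 15% + 8% = 45.8%.
45.8% falls short of the 50% threshold by 4.2 percentage points.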